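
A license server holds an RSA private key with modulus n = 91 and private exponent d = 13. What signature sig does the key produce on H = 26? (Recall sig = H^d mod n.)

26

H^2 ≡ 26^2 = 676 ≡ 39
H^4 ≡ 39^2 = 1521 ≡ 65
H^8 ≡ 65^2 = 4225 ≡ 39
13 = 8 + 4 + 1, so H^13 ≡ 39·65·26 ≡ 26 (mod 91)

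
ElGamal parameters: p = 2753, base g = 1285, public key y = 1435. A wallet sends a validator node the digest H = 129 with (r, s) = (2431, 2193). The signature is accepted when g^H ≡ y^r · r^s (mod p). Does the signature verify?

Left side g^H mod p:
1285^2 = 1651225 ≡ 2178
1285^4 ≡ 2178^2 = 4743684 ≡ 265
1285^8 ≡ 265^2 = 70225 ≡ 1400
1285^16 ≡ 1400^2 = 1960000 ≡ 2617
1285^32 ≡ 2617^2 = 6848689 ≡ 1978
1285^64 ≡ 1978^2 = 3912484 ≡ 471
1285^128 ≡ 471^2 = 221841 ≡ 1601
129 = 128 + 1, so 1285^129 ≡ 1601·1285 ≡ 794 (mod 2753)
Right side y^r · r^s mod p:
1435^2 = 2059225 ≡ 2734
1435^4 ≡ 2734^2 = 7474756 ≡ 361
1435^8 ≡ 361^2 = 130321 ≡ 930
1435^16 ≡ 930^2 = 864900 ≡ 458
1435^32 ≡ 458^2 = 209764 ≡ 536
1435^64 ≡ 536^2 = 287296 ≡ 984
1435^128 ≡ 984^2 = 968256 ≡ 1953
1435^256 ≡ 1953^2 = 3814209 ≡ 1304
1435^512 ≡ 1304^2 = 1700416 ≡ 1815
1435^1024 ≡ 1815^2 = 3294225 ≡ 1637
1435^2048 ≡ 1637^2 = 2679769 ≡ 1100
2431 = 2048 + 256 + 64 + 32 + 16 + 8 + 4 + 2 + 1, so 1435^2431 ≡ 1100·1304·984·536·458·930·361·2734·1435 ≡ 575 (mod 2753)
2431^2 = 5909761 ≡ 1823
2431^4 ≡ 1823^2 = 3323329 ≡ 458
2431^8 ≡ 458^2 = 209764 ≡ 536
2431^16 ≡ 536^2 = 287296 ≡ 984
2431^32 ≡ 984^2 = 968256 ≡ 1953
2431^64 ≡ 1953^2 = 3814209 ≡ 1304
2431^128 ≡ 1304^2 = 1700416 ≡ 1815
2431^256 ≡ 1815^2 = 3294225 ≡ 1637
2431^512 ≡ 1637^2 = 2679769 ≡ 1100
2431^1024 ≡ 1100^2 = 1210000 ≡ 1433
2431^2048 ≡ 1433^2 = 2053489 ≡ 2504
2193 = 2048 + 128 + 16 + 1, so 2431^2193 ≡ 2504·1815·984·2431 ≡ 1959 (mod 2753)
575·1959 = 1126425 ≡ 448 (mod 2753)
794 ≠ 448, so verification fails.

does not verify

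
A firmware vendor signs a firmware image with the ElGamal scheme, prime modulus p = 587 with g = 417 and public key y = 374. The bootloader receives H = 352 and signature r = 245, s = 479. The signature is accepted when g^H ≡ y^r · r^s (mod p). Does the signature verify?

does not verify

Left side g^H mod p:
Squares mod 587: 417^1≡417, 417^2≡137, 417^4≡572, 417^8≡225, 417^16≡143, 417^32≡491, 417^64≡411, 417^128≡452, 417^256≡28
352 = 256 + 64 + 32, so 417^352 ≡ 28·411·491 ≡ 553 (mod 587)
Right side y^r · r^s mod p:
Squares mod 587: 374^1≡374, 374^2≡170, 374^4≡137, 374^8≡572, 374^16≡225, 374^32≡143, 374^64≡491, 374^128≡411
245 = 128 + 64 + 32 + 16 + 4 + 1, so 374^245 ≡ 411·491·143·225·137·374 ≡ 16 (mod 587)
Squares mod 587: 245^1≡245, 245^2≡151, 245^4≡495, 245^8≡246, 245^16≡55, 245^32≡90, 245^64≡469, 245^128≡423, 245^256≡481
479 = 256 + 128 + 64 + 16 + 8 + 4 + 2 + 1, so 245^479 ≡ 481·423·469·55·246·495·151·245 ≡ 57 (mod 587)
16·57 = 912 ≡ 325 (mod 587)
553 ≠ 325, so verification fails.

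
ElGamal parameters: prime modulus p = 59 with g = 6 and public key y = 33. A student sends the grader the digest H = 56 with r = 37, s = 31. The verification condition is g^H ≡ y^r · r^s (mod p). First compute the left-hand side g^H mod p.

41

Squares mod 59: 6^1≡6, 6^2≡36, 6^4≡57, 6^8≡4, 6^16≡16, 6^32≡20
56 = 32 + 16 + 8, so 6^56 ≡ 20·16·4 ≡ 41 (mod 59)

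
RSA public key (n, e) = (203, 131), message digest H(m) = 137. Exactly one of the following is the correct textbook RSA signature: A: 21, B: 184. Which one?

B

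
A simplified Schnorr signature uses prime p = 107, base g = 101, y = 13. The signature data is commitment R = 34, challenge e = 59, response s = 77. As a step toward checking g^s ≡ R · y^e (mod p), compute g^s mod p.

101^77 mod 107 = 42

42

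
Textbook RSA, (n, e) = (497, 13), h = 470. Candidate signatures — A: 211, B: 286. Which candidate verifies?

Candidate A: Squares mod 497: 211^1≡211, 211^2≡288, 211^4≡442, 211^8≡43; 13 = 8 + 4 + 1, so 211^13 ≡ 43·442·211 ≡ 470 (mod 497)
  → matches h = 470
Candidate B: Squares mod 497: 286^1≡286, 286^2≡288, 286^4≡442, 286^8≡43; 13 = 8 + 4 + 1, so 286^13 ≡ 43·442·286 ≡ 27 (mod 497)

A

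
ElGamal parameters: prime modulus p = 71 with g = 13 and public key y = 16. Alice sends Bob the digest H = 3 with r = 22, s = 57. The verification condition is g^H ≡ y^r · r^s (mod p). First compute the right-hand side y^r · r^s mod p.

67

16^2 = 256 ≡ 43
16^4 ≡ 43^2 = 1849 ≡ 3
16^8 ≡ 3^2 = 9
16^16 ≡ 9^2 = 81 ≡ 10
22 = 16 + 4 + 2, so 16^22 ≡ 10·3·43 ≡ 12 (mod 71)
22^2 = 484 ≡ 58
22^4 ≡ 58^2 = 3364 ≡ 27
22^8 ≡ 27^2 = 729 ≡ 19
22^16 ≡ 19^2 = 361 ≡ 6
22^32 ≡ 6^2 = 36
57 = 32 + 16 + 8 + 1, so 22^57 ≡ 36·6·19·22 ≡ 47 (mod 71)
y^r · r^s ≡ 12·47 = 564 ≡ 67 (mod 71)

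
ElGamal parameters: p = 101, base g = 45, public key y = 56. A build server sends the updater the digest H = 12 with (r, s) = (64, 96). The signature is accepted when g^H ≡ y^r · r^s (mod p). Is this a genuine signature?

genuine

Left side g^H mod p:
Squares mod 101: 45^1≡45, 45^2≡5, 45^4≡25, 45^8≡19
12 = 8 + 4, so 45^12 ≡ 19·25 ≡ 71 (mod 101)
Right side y^r · r^s mod p:
Squares mod 101: 56^1≡56, 56^2≡5, 56^4≡25, 56^8≡19, 56^16≡58, 56^32≡31, 56^64≡52
56^64 ≡ 52 (mod 101)
Squares mod 101: 64^1≡64, 64^2≡56, 64^4≡5, 64^8≡25, 64^16≡19, 64^32≡58, 64^64≡31
96 = 64 + 32, so 64^96 ≡ 31·58 ≡ 81 (mod 101)
52·81 = 4212 ≡ 71 (mod 101)
71 ≡ 71 (mod 101), so the signature is genuine.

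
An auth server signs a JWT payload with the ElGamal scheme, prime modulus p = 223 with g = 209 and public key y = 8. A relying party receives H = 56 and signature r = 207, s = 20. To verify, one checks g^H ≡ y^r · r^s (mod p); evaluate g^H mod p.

209^2 = 43681 ≡ 196
209^4 ≡ 196^2 = 38416 ≡ 60
209^8 ≡ 60^2 = 3600 ≡ 32
209^16 ≡ 32^2 = 1024 ≡ 132
209^32 ≡ 132^2 = 17424 ≡ 30
56 = 32 + 16 + 8, so 209^56 ≡ 30·132·32 ≡ 56 (mod 223)

56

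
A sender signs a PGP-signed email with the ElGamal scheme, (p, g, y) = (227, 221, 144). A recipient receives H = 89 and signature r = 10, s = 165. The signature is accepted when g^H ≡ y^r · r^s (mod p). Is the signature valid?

valid

Left side g^H mod p:
Squares mod 227: 221^1≡221, 221^2≡36, 221^4≡161, 221^8≡43, 221^16≡33, 221^32≡181, 221^64≡73
89 = 64 + 16 + 8 + 1, so 221^89 ≡ 73·33·43·221 ≡ 4 (mod 227)
Right side y^r · r^s mod p:
Squares mod 227: 144^1≡144, 144^2≡79, 144^4≡112, 144^8≡59
10 = 8 + 2, so 144^10 ≡ 59·79 ≡ 121 (mod 227)
Squares mod 227: 10^1≡10, 10^2≡100, 10^4≡12, 10^8≡144, 10^16≡79, 10^32≡112, 10^64≡59, 10^128≡76
165 = 128 + 32 + 4 + 1, so 10^165 ≡ 76·112·12·10 ≡ 167 (mod 227)
121·167 = 20207 ≡ 4 (mod 227)
4 ≡ 4 (mod 227), so the signature is genuine.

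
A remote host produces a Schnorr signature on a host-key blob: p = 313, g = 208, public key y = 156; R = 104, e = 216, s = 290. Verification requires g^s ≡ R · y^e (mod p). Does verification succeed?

passes

g^s mod p:
208^2 = 43264 ≡ 70
208^4 ≡ 70^2 = 4900 ≡ 205
208^8 ≡ 205^2 = 42025 ≡ 83
208^16 ≡ 83^2 = 6889 ≡ 3
208^32 ≡ 3^2 = 9
208^64 ≡ 9^2 = 81
208^128 ≡ 81^2 = 6561 ≡ 301
208^256 ≡ 301^2 = 90601 ≡ 144
290 = 256 + 32 + 2, so 208^290 ≡ 144·9·70 ≡ 263 (mod 313)
R · y^e mod p:
156^2 = 24336 ≡ 235
156^4 ≡ 235^2 = 55225 ≡ 137
156^8 ≡ 137^2 = 18769 ≡ 302
156^16 ≡ 302^2 = 91204 ≡ 121
156^32 ≡ 121^2 = 14641 ≡ 243
156^64 ≡ 243^2 = 59049 ≡ 205
156^128 ≡ 205^2 = 42025 ≡ 83
216 = 128 + 64 + 16 + 8, so 156^216 ≡ 83·205·121·302 ≡ 150 (mod 313)
104·150 = 15600 ≡ 263 (mod 313)
263 ≡ 263 (mod 313); signature holds.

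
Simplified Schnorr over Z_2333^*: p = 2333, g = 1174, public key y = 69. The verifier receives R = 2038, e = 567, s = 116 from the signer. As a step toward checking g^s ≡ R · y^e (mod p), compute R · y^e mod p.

1006

69^2 = 4761 ≡ 95
69^4 ≡ 95^2 = 9025 ≡ 2026
69^8 ≡ 2026^2 = 4104676 ≡ 929
69^16 ≡ 929^2 = 863041 ≡ 2164
69^32 ≡ 2164^2 = 4682896 ≡ 565
69^64 ≡ 565^2 = 319225 ≡ 1937
69^128 ≡ 1937^2 = 3751969 ≡ 505
69^256 ≡ 505^2 = 255025 ≡ 728
69^512 ≡ 728^2 = 529984 ≡ 393
567 = 512 + 32 + 16 + 4 + 2 + 1, so 69^567 ≡ 393·565·2164·2026·95·69 ≡ 566 (mod 2333)
R · y^e ≡ 2038·566 = 1153508 ≡ 1006 (mod 2333)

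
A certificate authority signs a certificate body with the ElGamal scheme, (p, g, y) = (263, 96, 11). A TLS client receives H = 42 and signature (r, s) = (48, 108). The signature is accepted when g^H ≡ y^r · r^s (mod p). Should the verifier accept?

accept

Left side g^H mod p:
Squares mod 263: 96^1≡96, 96^2≡11, 96^4≡121, 96^8≡176, 96^16≡205, 96^32≡208
42 = 32 + 8 + 2, so 96^42 ≡ 208·176·11 ≡ 35 (mod 263)
Right side y^r · r^s mod p:
Squares mod 263: 11^1≡11, 11^2≡121, 11^4≡176, 11^8≡205, 11^16≡208, 11^32≡132
48 = 32 + 16, so 11^48 ≡ 132·208 ≡ 104 (mod 263)
Squares mod 263: 48^1≡48, 48^2≡200, 48^4≡24, 48^8≡50, 48^16≡133, 48^32≡68, 48^64≡153
108 = 64 + 32 + 8 + 4, so 48^108 ≡ 153·68·50·24 ≡ 190 (mod 263)
104·190 = 19760 ≡ 35 (mod 263)
35 ≡ 35 (mod 263), so the signature is genuine.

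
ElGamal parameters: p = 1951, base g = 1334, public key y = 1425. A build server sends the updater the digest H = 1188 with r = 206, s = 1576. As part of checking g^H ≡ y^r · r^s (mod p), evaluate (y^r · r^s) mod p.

Squares mod 1951: 1425^1≡1425, 1425^2≡1585, 1425^4≡1288, 1425^8≡594, 1425^16≡1656, 1425^32≡1181, 1425^64≡1747, 1425^128≡645
206 = 128 + 64 + 8 + 4 + 2, so 1425^206 ≡ 645·1747·594·1288·1585 ≡ 1410 (mod 1951)
Squares mod 1951: 206^1≡206, 206^2≡1465, 206^4≡125, 206^8≡17, 206^16≡289, 206^32≡1579, 206^64≡1814, 206^128≡1210, 206^256≡850, 206^512≡630, 206^1024≡847
1576 = 1024 + 512 + 32 + 8, so 206^1576 ≡ 847·630·1579·17 ≡ 1412 (mod 1951)
y^r · r^s ≡ 1410·1412 = 1990920 ≡ 900 (mod 1951)

900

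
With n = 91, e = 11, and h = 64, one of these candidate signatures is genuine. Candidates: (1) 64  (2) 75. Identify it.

1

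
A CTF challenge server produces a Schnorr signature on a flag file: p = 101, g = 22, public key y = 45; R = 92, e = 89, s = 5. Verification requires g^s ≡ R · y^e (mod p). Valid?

g^s mod p:
22^2 = 484 ≡ 80
22^4 ≡ 80^2 = 6400 ≡ 37
5 = 4 + 1, so 22^5 ≡ 37·22 ≡ 6 (mod 101)
R · y^e mod p:
45^2 = 2025 ≡ 5
45^4 ≡ 5^2 = 25
45^8 ≡ 25^2 = 625 ≡ 19
45^16 ≡ 19^2 = 361 ≡ 58
45^32 ≡ 58^2 = 3364 ≡ 31
45^64 ≡ 31^2 = 961 ≡ 52
89 = 64 + 16 + 8 + 1, so 45^89 ≡ 52·58·19·45 ≡ 49 (mod 101)
92·49 = 4508 ≡ 64 (mod 101)
6 ≠ 64; the check fails.

no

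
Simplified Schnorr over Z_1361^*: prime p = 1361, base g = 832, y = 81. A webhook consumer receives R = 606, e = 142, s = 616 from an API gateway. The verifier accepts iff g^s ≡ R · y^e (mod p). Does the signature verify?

verifies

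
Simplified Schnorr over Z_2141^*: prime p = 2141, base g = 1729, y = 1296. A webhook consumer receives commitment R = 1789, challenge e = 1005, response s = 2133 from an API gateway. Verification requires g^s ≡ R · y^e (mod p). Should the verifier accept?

accept

g^s mod p:
Squares mod 2141: 1729^1≡1729, 1729^2≡605, 1729^4≡2055, 1729^8≡973, 1729^16≡407, 1729^32≡792, 1729^64≡2092, 1729^128≡260, 1729^256≡1229, 1729^512≡1036, 1729^1024≡655, 1729^2048≡825
2133 = 2048 + 64 + 16 + 4 + 1, so 1729^2133 ≡ 825·2092·407·2055·1729 ≡ 125 (mod 2141)
R · y^e mod p:
Squares mod 2141: 1296^1≡1296, 1296^2≡1072, 1296^4≡1608, 1296^8≡1477, 1296^16≡1991, 1296^32≡1090, 1296^64≡1986, 1296^128≡474, 1296^256≡2012, 1296^512≡1654
1005 = 512 + 256 + 128 + 64 + 32 + 8 + 4 + 1, so 1296^1005 ≡ 1654·2012·474·1986·1090·1477·1608·1296 ≡ 395 (mod 2141)
1789·395 = 706655 ≡ 125 (mod 2141)
125 ≡ 125 (mod 2141); signature holds.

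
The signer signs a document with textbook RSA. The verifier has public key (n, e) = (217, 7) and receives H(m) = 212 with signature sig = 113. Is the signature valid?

Squares mod 217: sig^1≡113, sig^2≡183, sig^4≡71
7 = 4 + 2 + 1, so sig^7 ≡ 71·183·113 ≡ 204 (mod 217)
The recovered value 204 does not match the digest 212.

invalid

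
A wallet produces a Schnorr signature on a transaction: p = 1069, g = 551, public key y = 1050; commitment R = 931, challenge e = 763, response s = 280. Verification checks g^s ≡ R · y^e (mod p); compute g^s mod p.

Squares mod 1069: 551^1≡551, 551^2≡5, 551^4≡25, 551^8≡625, 551^16≡440, 551^32≡111, 551^64≡562, 551^128≡489, 551^256≡734
280 = 256 + 16 + 8, so 551^280 ≡ 734·440·625 ≡ 351 (mod 1069)

351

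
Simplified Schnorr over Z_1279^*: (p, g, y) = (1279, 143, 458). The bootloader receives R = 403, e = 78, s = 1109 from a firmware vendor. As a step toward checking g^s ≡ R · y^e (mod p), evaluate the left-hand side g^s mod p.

181

143^2 = 20449 ≡ 1264
143^4 ≡ 1264^2 = 1597696 ≡ 225
143^8 ≡ 225^2 = 50625 ≡ 744
143^16 ≡ 744^2 = 553536 ≡ 1008
143^32 ≡ 1008^2 = 1016064 ≡ 538
143^64 ≡ 538^2 = 289444 ≡ 390
143^128 ≡ 390^2 = 152100 ≡ 1178
143^256 ≡ 1178^2 = 1387684 ≡ 1248
143^512 ≡ 1248^2 = 1557504 ≡ 961
143^1024 ≡ 961^2 = 923521 ≡ 83
1109 = 1024 + 64 + 16 + 4 + 1, so 143^1109 ≡ 83·390·1008·225·143 ≡ 181 (mod 1279)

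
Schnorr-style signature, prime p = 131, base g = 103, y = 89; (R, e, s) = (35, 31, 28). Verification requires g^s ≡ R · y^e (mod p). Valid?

no

g^s mod p:
103^2 = 10609 ≡ 129
103^4 ≡ 129^2 = 16641 ≡ 4
103^8 ≡ 4^2 = 16
103^16 ≡ 16^2 = 256 ≡ 125
28 = 16 + 8 + 4, so 103^28 ≡ 125·16·4 ≡ 9 (mod 131)
R · y^e mod p:
89^2 = 7921 ≡ 61
89^4 ≡ 61^2 = 3721 ≡ 53
89^8 ≡ 53^2 = 2809 ≡ 58
89^16 ≡ 58^2 = 3364 ≡ 89
31 = 16 + 8 + 4 + 2 + 1, so 89^31 ≡ 89·58·53·61·89 ≡ 89 (mod 131)
35·89 = 3115 ≡ 102 (mod 131)
9 ≠ 102; the check fails.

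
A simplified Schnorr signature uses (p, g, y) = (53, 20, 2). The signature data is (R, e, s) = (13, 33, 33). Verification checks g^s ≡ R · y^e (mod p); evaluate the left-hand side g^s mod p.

32

20^2 = 400 ≡ 29
20^4 ≡ 29^2 = 841 ≡ 46
20^8 ≡ 46^2 = 2116 ≡ 49
20^16 ≡ 49^2 = 2401 ≡ 16
20^32 ≡ 16^2 = 256 ≡ 44
33 = 32 + 1, so 20^33 ≡ 44·20 ≡ 32 (mod 53)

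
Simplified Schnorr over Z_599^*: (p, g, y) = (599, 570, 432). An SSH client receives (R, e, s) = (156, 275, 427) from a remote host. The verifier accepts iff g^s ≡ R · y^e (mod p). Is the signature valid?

g^s mod p:
570^2 = 324900 ≡ 242
570^4 ≡ 242^2 = 58564 ≡ 461
570^8 ≡ 461^2 = 212521 ≡ 475
570^16 ≡ 475^2 = 225625 ≡ 401
570^32 ≡ 401^2 = 160801 ≡ 269
570^64 ≡ 269^2 = 72361 ≡ 481
570^128 ≡ 481^2 = 231361 ≡ 147
570^256 ≡ 147^2 = 21609 ≡ 45
427 = 256 + 128 + 32 + 8 + 2 + 1, so 570^427 ≡ 45·147·269·475·242·570 ≡ 147 (mod 599)
R · y^e mod p:
432^2 = 186624 ≡ 335
432^4 ≡ 335^2 = 112225 ≡ 212
432^8 ≡ 212^2 = 44944 ≡ 19
432^16 ≡ 19^2 = 361
432^32 ≡ 361^2 = 130321 ≡ 338
432^64 ≡ 338^2 = 114244 ≡ 434
432^128 ≡ 434^2 = 188356 ≡ 270
432^256 ≡ 270^2 = 72900 ≡ 421
275 = 256 + 16 + 2 + 1, so 432^275 ≡ 421·361·335·432 ≡ 335 (mod 599)
156·335 = 52260 ≡ 147 (mod 599)
147 ≡ 147 (mod 599); signature holds.

valid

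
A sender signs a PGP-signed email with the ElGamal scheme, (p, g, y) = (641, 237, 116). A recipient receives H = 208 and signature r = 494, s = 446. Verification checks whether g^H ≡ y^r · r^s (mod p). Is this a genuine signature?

Left side g^H mod p:
237^2 = 56169 ≡ 402
237^4 ≡ 402^2 = 161604 ≡ 72
237^8 ≡ 72^2 = 5184 ≡ 56
237^16 ≡ 56^2 = 3136 ≡ 572
237^32 ≡ 572^2 = 327184 ≡ 274
237^64 ≡ 274^2 = 75076 ≡ 79
237^128 ≡ 79^2 = 6241 ≡ 472
208 = 128 + 64 + 16, so 237^208 ≡ 472·79·572 ≡ 102 (mod 641)
Right side y^r · r^s mod p:
116^2 = 13456 ≡ 636
116^4 ≡ 636^2 = 404496 ≡ 25
116^8 ≡ 25^2 = 625
116^16 ≡ 625^2 = 390625 ≡ 256
116^32 ≡ 256^2 = 65536 ≡ 154
116^64 ≡ 154^2 = 23716 ≡ 640
116^128 ≡ 640^2 = 409600 ≡ 1
116^256 ≡ 1^2 = 1
494 = 256 + 128 + 64 + 32 + 8 + 4 + 2, so 116^494 ≡ 1·1·640·154·625·25·636 ≡ 321 (mod 641)
494^2 = 244036 ≡ 456
494^4 ≡ 456^2 = 207936 ≡ 252
494^8 ≡ 252^2 = 63504 ≡ 45
494^16 ≡ 45^2 = 2025 ≡ 102
494^32 ≡ 102^2 = 10404 ≡ 148
494^64 ≡ 148^2 = 21904 ≡ 110
494^128 ≡ 110^2 = 12100 ≡ 562
494^256 ≡ 562^2 = 315844 ≡ 472
446 = 256 + 128 + 32 + 16 + 8 + 4 + 2, so 494^446 ≡ 472·562·148·102·45·252·456 ≡ 204 (mod 641)
321·204 = 65484 ≡ 102 (mod 641)
102 ≡ 102 (mod 641), so the signature is genuine.

genuine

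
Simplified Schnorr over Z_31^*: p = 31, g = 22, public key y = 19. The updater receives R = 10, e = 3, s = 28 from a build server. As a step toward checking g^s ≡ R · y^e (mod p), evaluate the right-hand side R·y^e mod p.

18

Squares mod 31: 19^1≡19, 19^2≡20
3 = 2 + 1, so 19^3 ≡ 20·19 ≡ 8 (mod 31)
R · y^e ≡ 10·8 = 80 ≡ 18 (mod 31)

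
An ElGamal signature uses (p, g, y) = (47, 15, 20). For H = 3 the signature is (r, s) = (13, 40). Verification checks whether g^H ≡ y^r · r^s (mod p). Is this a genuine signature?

forged

Left side g^H mod p:
15^3 mod 47 = 38
Right side y^r · r^s mod p:
20^13 mod 47 = 15
13^40 mod 47 = 16
15·16 = 240 ≡ 5 (mod 47)
38 ≠ 5, so verification fails.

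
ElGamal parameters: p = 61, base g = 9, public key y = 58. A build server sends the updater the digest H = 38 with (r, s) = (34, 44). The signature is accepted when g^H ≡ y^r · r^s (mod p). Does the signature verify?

verifies

Left side g^H mod p:
9^2 = 81 ≡ 20
9^4 ≡ 20^2 = 400 ≡ 34
9^8 ≡ 34^2 = 1156 ≡ 58
9^16 ≡ 58^2 = 3364 ≡ 9
9^32 ≡ 9^2 = 81 ≡ 20
38 = 32 + 4 + 2, so 9^38 ≡ 20·34·20 ≡ 58 (mod 61)
Right side y^r · r^s mod p:
58^2 = 3364 ≡ 9
58^4 ≡ 9^2 = 81 ≡ 20
58^8 ≡ 20^2 = 400 ≡ 34
58^16 ≡ 34^2 = 1156 ≡ 58
58^32 ≡ 58^2 = 3364 ≡ 9
34 = 32 + 2, so 58^34 ≡ 9·9 ≡ 20 (mod 61)
34^2 = 1156 ≡ 58
34^4 ≡ 58^2 = 3364 ≡ 9
34^8 ≡ 9^2 = 81 ≡ 20
34^16 ≡ 20^2 = 400 ≡ 34
34^32 ≡ 34^2 = 1156 ≡ 58
44 = 32 + 8 + 4, so 34^44 ≡ 58·20·9 ≡ 9 (mod 61)
20·9 = 180 ≡ 58 (mod 61)
58 ≡ 58 (mod 61), so the signature is genuine.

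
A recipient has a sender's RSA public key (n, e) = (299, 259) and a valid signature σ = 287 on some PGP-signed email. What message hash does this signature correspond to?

14

Squares mod 299: σ^1≡287, σ^2≡144, σ^4≡105, σ^8≡261, σ^16≡248, σ^32≡209, σ^64≡27, σ^128≡131, σ^256≡118
259 = 256 + 2 + 1, so σ^259 ≡ 118·144·287 ≡ 14 (mod 299)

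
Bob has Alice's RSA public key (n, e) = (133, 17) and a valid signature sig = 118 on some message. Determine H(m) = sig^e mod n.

62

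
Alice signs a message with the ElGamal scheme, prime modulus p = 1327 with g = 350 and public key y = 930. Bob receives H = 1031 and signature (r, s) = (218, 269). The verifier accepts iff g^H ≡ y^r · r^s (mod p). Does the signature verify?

Left side g^H mod p:
350^2 = 122500 ≡ 416
350^4 ≡ 416^2 = 173056 ≡ 546
350^8 ≡ 546^2 = 298116 ≡ 868
350^16 ≡ 868^2 = 753424 ≡ 1015
350^32 ≡ 1015^2 = 1030225 ≡ 473
350^64 ≡ 473^2 = 223729 ≡ 793
350^128 ≡ 793^2 = 628849 ≡ 1178
350^256 ≡ 1178^2 = 1387684 ≡ 969
350^512 ≡ 969^2 = 938961 ≡ 772
350^1024 ≡ 772^2 = 595984 ≡ 161
1031 = 1024 + 4 + 2 + 1, so 350^1031 ≡ 161·546·416·350 ≡ 877 (mod 1327)
Right side y^r · r^s mod p:
930^2 = 864900 ≡ 1023
930^4 ≡ 1023^2 = 1046529 ≡ 853
930^8 ≡ 853^2 = 727609 ≡ 413
930^16 ≡ 413^2 = 170569 ≡ 713
930^32 ≡ 713^2 = 508369 ≡ 128
930^64 ≡ 128^2 = 16384 ≡ 460
930^128 ≡ 460^2 = 211600 ≡ 607
218 = 128 + 64 + 16 + 8 + 2, so 930^218 ≡ 607·460·713·413·1023 ≡ 1077 (mod 1327)
218^2 = 47524 ≡ 1079
218^4 ≡ 1079^2 = 1164241 ≡ 462
218^8 ≡ 462^2 = 213444 ≡ 1124
218^16 ≡ 1124^2 = 1263376 ≡ 72
218^32 ≡ 72^2 = 5184 ≡ 1203
218^64 ≡ 1203^2 = 1447209 ≡ 779
218^128 ≡ 779^2 = 606841 ≡ 402
218^256 ≡ 402^2 = 161604 ≡ 1037
269 = 256 + 8 + 4 + 1, so 218^269 ≡ 1037·1124·462·218 ≡ 798 (mod 1327)
1077·798 = 859446 ≡ 877 (mod 1327)
877 ≡ 877 (mod 1327), so the signature is genuine.

verifies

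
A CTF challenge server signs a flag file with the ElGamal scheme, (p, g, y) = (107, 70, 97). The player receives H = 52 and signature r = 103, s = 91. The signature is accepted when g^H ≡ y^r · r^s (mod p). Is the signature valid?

Left side g^H mod p:
70^52 mod 107 = 81
Right side y^r · r^s mod p:
97^103 mod 107 = 26
103^91 mod 107 = 22
26·22 = 572 ≡ 37 (mod 107)
81 ≠ 37, so verification fails.

invalid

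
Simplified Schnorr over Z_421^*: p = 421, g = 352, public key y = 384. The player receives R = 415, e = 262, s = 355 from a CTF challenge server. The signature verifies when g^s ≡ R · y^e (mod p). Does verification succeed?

fails

g^s mod p:
352^2 = 123904 ≡ 130
352^4 ≡ 130^2 = 16900 ≡ 60
352^8 ≡ 60^2 = 3600 ≡ 232
352^16 ≡ 232^2 = 53824 ≡ 357
352^32 ≡ 357^2 = 127449 ≡ 307
352^64 ≡ 307^2 = 94249 ≡ 366
352^128 ≡ 366^2 = 133956 ≡ 78
352^256 ≡ 78^2 = 6084 ≡ 190
355 = 256 + 64 + 32 + 2 + 1, so 352^355 ≡ 190·366·307·130·352 ≡ 351 (mod 421)
R · y^e mod p:
384^2 = 147456 ≡ 106
384^4 ≡ 106^2 = 11236 ≡ 290
384^8 ≡ 290^2 = 84100 ≡ 321
384^16 ≡ 321^2 = 103041 ≡ 317
384^32 ≡ 317^2 = 100489 ≡ 291
384^64 ≡ 291^2 = 84681 ≡ 60
384^128 ≡ 60^2 = 3600 ≡ 232
384^256 ≡ 232^2 = 53824 ≡ 357
262 = 256 + 4 + 2, so 384^262 ≡ 357·290·106 ≡ 394 (mod 421)
415·394 = 163510 ≡ 162 (mod 421)
351 ≠ 162; the check fails.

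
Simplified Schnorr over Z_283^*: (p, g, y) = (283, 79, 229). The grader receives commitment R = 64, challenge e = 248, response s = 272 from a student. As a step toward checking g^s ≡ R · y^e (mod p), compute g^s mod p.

181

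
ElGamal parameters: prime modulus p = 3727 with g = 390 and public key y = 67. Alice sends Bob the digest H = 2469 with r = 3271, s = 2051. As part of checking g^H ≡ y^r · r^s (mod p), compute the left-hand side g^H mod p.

Squares mod 3727: 390^1≡390, 390^2≡3020, 390^4≡431, 390^8≡3138, 390^16≡310, 390^32≡2925, 390^64≡2160, 390^128≡3123, 390^256≡3297, 390^512≡2277, 390^1024≡472, 390^2048≡2891
2469 = 2048 + 256 + 128 + 32 + 4 + 1, so 390^2469 ≡ 2891·3297·3123·2925·431·390 ≡ 548 (mod 3727)

548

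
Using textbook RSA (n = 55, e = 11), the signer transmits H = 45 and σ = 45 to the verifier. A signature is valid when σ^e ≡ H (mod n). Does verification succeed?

Squares mod 55: σ^1≡45, σ^2≡45, σ^4≡45, σ^8≡45
11 = 8 + 2 + 1, so σ^11 ≡ 45·45·45 ≡ 45 (mod 55)
Since 45 equals the digest 45, verification succeeds.

passes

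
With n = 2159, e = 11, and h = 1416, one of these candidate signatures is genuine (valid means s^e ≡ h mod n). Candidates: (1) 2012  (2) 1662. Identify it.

Candidate 1: 2012^2 = 4048144 ≡ 19; 2012^4 ≡ 19^2 = 361; 2012^8 ≡ 361^2 = 130321 ≡ 781; 11 = 8 + 2 + 1, so 2012^11 ≡ 781·19·2012 ≡ 1416 (mod 2159)
  → matches h = 1416
Candidate 2: 1662^2 = 2762244 ≡ 883; 1662^4 ≡ 883^2 = 779689 ≡ 290; 1662^8 ≡ 290^2 = 84100 ≡ 2058; 11 = 8 + 2 + 1, so 1662^11 ≡ 2058·883·1662 ≡ 1840 (mod 2159)

1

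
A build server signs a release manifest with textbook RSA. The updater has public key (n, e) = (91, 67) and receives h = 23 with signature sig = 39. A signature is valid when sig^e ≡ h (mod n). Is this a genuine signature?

forged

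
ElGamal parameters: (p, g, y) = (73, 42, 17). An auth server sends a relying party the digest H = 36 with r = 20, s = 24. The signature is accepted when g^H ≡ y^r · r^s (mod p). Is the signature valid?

valid

Left side g^H mod p:
42^2 = 1764 ≡ 12
42^4 ≡ 12^2 = 144 ≡ 71
42^8 ≡ 71^2 = 5041 ≡ 4
42^16 ≡ 4^2 = 16
42^32 ≡ 16^2 = 256 ≡ 37
36 = 32 + 4, so 42^36 ≡ 37·71 ≡ 72 (mod 73)
Right side y^r · r^s mod p:
17^2 = 289 ≡ 70
17^4 ≡ 70^2 = 4900 ≡ 9
17^8 ≡ 9^2 = 81 ≡ 8
17^16 ≡ 8^2 = 64
20 = 16 + 4, so 17^20 ≡ 64·9 ≡ 65 (mod 73)
20^2 = 400 ≡ 35
20^4 ≡ 35^2 = 1225 ≡ 57
20^8 ≡ 57^2 = 3249 ≡ 37
20^16 ≡ 37^2 = 1369 ≡ 55
24 = 16 + 8, so 20^24 ≡ 55·37 ≡ 64 (mod 73)
65·64 = 4160 ≡ 72 (mod 73)
72 ≡ 72 (mod 73), so the signature is genuine.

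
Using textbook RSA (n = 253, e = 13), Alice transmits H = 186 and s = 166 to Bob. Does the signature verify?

s^2 ≡ 166^2 = 27556 ≡ 232
s^4 ≡ 232^2 = 53824 ≡ 188
s^8 ≡ 188^2 = 35344 ≡ 177
13 = 8 + 4 + 1, so s^13 ≡ 177·188·166 ≡ 67 (mod 253)
s^13 mod 253 = 67, but H = 186.

does not verify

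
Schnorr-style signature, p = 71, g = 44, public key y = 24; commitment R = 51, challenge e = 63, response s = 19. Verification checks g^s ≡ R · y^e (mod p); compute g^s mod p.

67

Squares mod 71: 44^1≡44, 44^2≡19, 44^4≡6, 44^8≡36, 44^16≡18
19 = 16 + 2 + 1, so 44^19 ≡ 18·19·44 ≡ 67 (mod 71)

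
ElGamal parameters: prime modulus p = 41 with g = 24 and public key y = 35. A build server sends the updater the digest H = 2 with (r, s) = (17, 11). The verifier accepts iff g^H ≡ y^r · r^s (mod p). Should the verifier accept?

reject

Left side g^H mod p:
24^2 mod 41 = 2
Right side y^r · r^s mod p:
35^17 mod 41 = 15
17^11 mod 41 = 11
15·11 = 165 ≡ 1 (mod 41)
2 ≠ 1, so verification fails.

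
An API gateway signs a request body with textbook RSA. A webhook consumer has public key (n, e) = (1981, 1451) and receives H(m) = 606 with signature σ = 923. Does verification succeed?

σ^2 ≡ 923^2 = 851929 ≡ 99
σ^4 ≡ 99^2 = 9801 ≡ 1877
σ^8 ≡ 1877^2 = 3523129 ≡ 911
σ^16 ≡ 911^2 = 829921 ≡ 1863
σ^32 ≡ 1863^2 = 3470769 ≡ 57
σ^64 ≡ 57^2 = 3249 ≡ 1268
σ^128 ≡ 1268^2 = 1607824 ≡ 1233
σ^256 ≡ 1233^2 = 1520289 ≡ 862
σ^512 ≡ 862^2 = 743044 ≡ 169
σ^1024 ≡ 169^2 = 28561 ≡ 827
1451 = 1024 + 256 + 128 + 32 + 8 + 2 + 1, so σ^1451 ≡ 827·862·1233·57·911·99·923 ≡ 307 (mod 1981)
307 ≠ 606, so verification fails.

fails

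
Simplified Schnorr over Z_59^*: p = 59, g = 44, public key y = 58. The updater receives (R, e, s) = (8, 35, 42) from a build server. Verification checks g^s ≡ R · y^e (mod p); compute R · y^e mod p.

58^35 mod 59 = 58
R · y^e ≡ 8·58 = 464 ≡ 51 (mod 59)

51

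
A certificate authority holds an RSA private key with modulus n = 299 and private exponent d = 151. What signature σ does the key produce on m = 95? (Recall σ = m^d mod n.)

m^2 ≡ 95^2 = 9025 ≡ 55
m^4 ≡ 55^2 = 3025 ≡ 35
m^8 ≡ 35^2 = 1225 ≡ 29
m^16 ≡ 29^2 = 841 ≡ 243
m^32 ≡ 243^2 = 59049 ≡ 146
m^64 ≡ 146^2 = 21316 ≡ 87
m^128 ≡ 87^2 = 7569 ≡ 94
151 = 128 + 16 + 4 + 2 + 1, so m^151 ≡ 94·243·35·55·95 ≡ 121 (mod 299)

121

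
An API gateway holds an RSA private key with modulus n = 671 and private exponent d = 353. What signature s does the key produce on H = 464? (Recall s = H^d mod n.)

H^353 mod 671 = 404

404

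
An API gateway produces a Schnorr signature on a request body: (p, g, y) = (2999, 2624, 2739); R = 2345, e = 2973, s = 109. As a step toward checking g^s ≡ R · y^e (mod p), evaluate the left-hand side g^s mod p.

1426

2624^2 = 6885376 ≡ 2671
2624^4 ≡ 2671^2 = 7134241 ≡ 2619
2624^8 ≡ 2619^2 = 6859161 ≡ 448
2624^16 ≡ 448^2 = 200704 ≡ 2770
2624^32 ≡ 2770^2 = 7672900 ≡ 1458
2624^64 ≡ 1458^2 = 2125764 ≡ 2472
109 = 64 + 32 + 8 + 4 + 1, so 2624^109 ≡ 2472·1458·448·2619·2624 ≡ 1426 (mod 2999)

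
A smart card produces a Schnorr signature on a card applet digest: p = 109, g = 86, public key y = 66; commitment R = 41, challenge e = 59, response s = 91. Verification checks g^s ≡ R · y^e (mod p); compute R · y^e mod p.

Squares mod 109: 66^1≡66, 66^2≡105, 66^4≡16, 66^8≡38, 66^16≡27, 66^32≡75
59 = 32 + 16 + 8 + 2 + 1, so 66^59 ≡ 75·27·38·105·66 ≡ 75 (mod 109)
R · y^e ≡ 41·75 = 3075 ≡ 23 (mod 109)

23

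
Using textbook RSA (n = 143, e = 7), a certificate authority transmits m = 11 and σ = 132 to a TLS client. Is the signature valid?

σ^7 mod 143 = 11
Since 11 equals the digest 11, verification succeeds.

valid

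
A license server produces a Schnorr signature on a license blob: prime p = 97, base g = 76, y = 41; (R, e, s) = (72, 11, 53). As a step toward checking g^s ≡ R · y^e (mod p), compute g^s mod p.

13

Squares mod 97: 76^1≡76, 76^2≡53, 76^4≡93, 76^8≡16, 76^16≡62, 76^32≡61
53 = 32 + 16 + 4 + 1, so 76^53 ≡ 61·62·93·76 ≡ 13 (mod 97)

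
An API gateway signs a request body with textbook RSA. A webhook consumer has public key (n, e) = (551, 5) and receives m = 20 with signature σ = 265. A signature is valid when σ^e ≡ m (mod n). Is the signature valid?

Squares mod 551: σ^1≡265, σ^2≡248, σ^4≡343
5 = 4 + 1, so σ^5 ≡ 343·265 ≡ 531 (mod 551)
The recovered value 531 does not match the digest 20.

invalid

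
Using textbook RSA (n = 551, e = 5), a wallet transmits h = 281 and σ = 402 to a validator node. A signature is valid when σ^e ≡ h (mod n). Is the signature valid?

σ^2 ≡ 402^2 = 161604 ≡ 161
σ^4 ≡ 161^2 = 25921 ≡ 24
5 = 4 + 1, so σ^5 ≡ 24·402 ≡ 281 (mod 551)
281 = h, so the signature checks out.

valid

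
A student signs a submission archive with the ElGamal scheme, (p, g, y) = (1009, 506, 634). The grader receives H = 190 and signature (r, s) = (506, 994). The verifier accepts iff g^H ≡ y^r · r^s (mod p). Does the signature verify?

verifies

Left side g^H mod p:
506^2 = 256036 ≡ 759
506^4 ≡ 759^2 = 576081 ≡ 951
506^8 ≡ 951^2 = 904401 ≡ 337
506^16 ≡ 337^2 = 113569 ≡ 561
506^32 ≡ 561^2 = 314721 ≡ 922
506^64 ≡ 922^2 = 850084 ≡ 506
506^128 ≡ 506^2 = 256036 ≡ 759
190 = 128 + 32 + 16 + 8 + 4 + 2, so 506^190 ≡ 759·922·561·337·951·759 ≡ 506 (mod 1009)
Right side y^r · r^s mod p:
634^2 = 401956 ≡ 374
634^4 ≡ 374^2 = 139876 ≡ 634
634^8 ≡ 634^2 = 401956 ≡ 374
634^16 ≡ 374^2 = 139876 ≡ 634
634^32 ≡ 634^2 = 401956 ≡ 374
634^64 ≡ 374^2 = 139876 ≡ 634
634^128 ≡ 634^2 = 401956 ≡ 374
634^256 ≡ 374^2 = 139876 ≡ 634
506 = 256 + 128 + 64 + 32 + 16 + 8 + 2, so 634^506 ≡ 634·374·634·374·634·374·374 ≡ 374 (mod 1009)
506^2 = 256036 ≡ 759
506^4 ≡ 759^2 = 576081 ≡ 951
506^8 ≡ 951^2 = 904401 ≡ 337
506^16 ≡ 337^2 = 113569 ≡ 561
506^32 ≡ 561^2 = 314721 ≡ 922
506^64 ≡ 922^2 = 850084 ≡ 506
506^128 ≡ 506^2 = 256036 ≡ 759
506^256 ≡ 759^2 = 576081 ≡ 951
506^512 ≡ 951^2 = 904401 ≡ 337
994 = 512 + 256 + 128 + 64 + 32 + 2, so 506^994 ≡ 337·951·759·506·922·759 ≡ 951 (mod 1009)
374·951 = 355674 ≡ 506 (mod 1009)
506 ≡ 506 (mod 1009), so the signature is genuine.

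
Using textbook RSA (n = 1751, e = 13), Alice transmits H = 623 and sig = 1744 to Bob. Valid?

yes

sig^13 mod 1751 = 623
sig^13 mod 1751 = 623 matches H.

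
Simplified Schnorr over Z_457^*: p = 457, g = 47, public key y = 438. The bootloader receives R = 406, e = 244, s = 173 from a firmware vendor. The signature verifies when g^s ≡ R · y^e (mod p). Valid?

g^s mod p:
47^173 mod 457 = 58
R · y^e mod p:
438^244 mod 457 = 262
406·262 = 106372 ≡ 348 (mod 457)
58 ≠ 348; the check fails.

no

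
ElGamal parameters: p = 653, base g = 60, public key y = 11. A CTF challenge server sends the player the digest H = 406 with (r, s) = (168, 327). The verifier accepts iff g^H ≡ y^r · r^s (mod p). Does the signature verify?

does not verify

Left side g^H mod p:
60^2 = 3600 ≡ 335
60^4 ≡ 335^2 = 112225 ≡ 562
60^8 ≡ 562^2 = 315844 ≡ 445
60^16 ≡ 445^2 = 198025 ≡ 166
60^32 ≡ 166^2 = 27556 ≡ 130
60^64 ≡ 130^2 = 16900 ≡ 575
60^128 ≡ 575^2 = 330625 ≡ 207
60^256 ≡ 207^2 = 42849 ≡ 404
406 = 256 + 128 + 16 + 4 + 2, so 60^406 ≡ 404·207·166·562·335 ≡ 112 (mod 653)
Right side y^r · r^s mod p:
11^2 = 121
11^4 ≡ 121^2 = 14641 ≡ 275
11^8 ≡ 275^2 = 75625 ≡ 530
11^16 ≡ 530^2 = 280900 ≡ 110
11^32 ≡ 110^2 = 12100 ≡ 346
11^64 ≡ 346^2 = 119716 ≡ 217
11^128 ≡ 217^2 = 47089 ≡ 73
168 = 128 + 32 + 8, so 11^168 ≡ 73·346·530 ≡ 240 (mod 653)
168^2 = 28224 ≡ 145
168^4 ≡ 145^2 = 21025 ≡ 129
168^8 ≡ 129^2 = 16641 ≡ 316
168^16 ≡ 316^2 = 99856 ≡ 600
168^32 ≡ 600^2 = 360000 ≡ 197
168^64 ≡ 197^2 = 38809 ≡ 282
168^128 ≡ 282^2 = 79524 ≡ 511
168^256 ≡ 511^2 = 261121 ≡ 574
327 = 256 + 64 + 4 + 2 + 1, so 168^327 ≡ 574·282·129·145·168 ≡ 168 (mod 653)
240·168 = 40320 ≡ 487 (mod 653)
112 ≠ 487, so verification fails.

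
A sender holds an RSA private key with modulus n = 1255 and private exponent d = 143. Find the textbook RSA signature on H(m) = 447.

373

(H(m))^143 mod 1255 = 373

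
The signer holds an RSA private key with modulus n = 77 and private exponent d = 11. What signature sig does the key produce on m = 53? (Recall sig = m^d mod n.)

m^2 ≡ 53^2 = 2809 ≡ 37
m^4 ≡ 37^2 = 1369 ≡ 60
m^8 ≡ 60^2 = 3600 ≡ 58
11 = 8 + 2 + 1, so m^11 ≡ 58·37·53 ≡ 9 (mod 77)

9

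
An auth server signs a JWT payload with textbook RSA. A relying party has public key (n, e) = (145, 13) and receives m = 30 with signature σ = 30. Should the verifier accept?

σ^2 ≡ 30^2 = 900 ≡ 30
σ^4 ≡ 30^2 = 900 ≡ 30
σ^8 ≡ 30^2 = 900 ≡ 30
13 = 8 + 4 + 1, so σ^13 ≡ 30·30·30 ≡ 30 (mod 145)
Since 30 equals the digest 30, verification succeeds.

accept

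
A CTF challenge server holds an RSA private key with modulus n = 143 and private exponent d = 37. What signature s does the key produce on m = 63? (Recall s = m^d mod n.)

m^2 ≡ 63^2 = 3969 ≡ 108
m^4 ≡ 108^2 = 11664 ≡ 81
m^8 ≡ 81^2 = 6561 ≡ 126
m^16 ≡ 126^2 = 15876 ≡ 3
m^32 ≡ 3^2 = 9
37 = 32 + 4 + 1, so m^37 ≡ 9·81·63 ≡ 24 (mod 143)

24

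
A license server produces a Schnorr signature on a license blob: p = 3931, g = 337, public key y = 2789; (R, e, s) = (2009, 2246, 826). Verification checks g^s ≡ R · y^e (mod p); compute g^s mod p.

337^2 = 113569 ≡ 3501
337^4 ≡ 3501^2 = 12257001 ≡ 143
337^8 ≡ 143^2 = 20449 ≡ 794
337^16 ≡ 794^2 = 630436 ≡ 1476
337^32 ≡ 1476^2 = 2178576 ≡ 802
337^64 ≡ 802^2 = 643204 ≡ 2451
337^128 ≡ 2451^2 = 6007401 ≡ 833
337^256 ≡ 833^2 = 693889 ≡ 2033
337^512 ≡ 2033^2 = 4133089 ≡ 1608
826 = 512 + 256 + 32 + 16 + 8 + 2, so 337^826 ≡ 1608·2033·802·1476·794·3501 ≡ 2436 (mod 3931)

2436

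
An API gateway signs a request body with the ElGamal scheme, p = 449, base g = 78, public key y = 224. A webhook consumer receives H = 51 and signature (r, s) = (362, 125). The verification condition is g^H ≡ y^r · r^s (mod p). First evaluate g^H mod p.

78^2 = 6084 ≡ 247
78^4 ≡ 247^2 = 61009 ≡ 394
78^8 ≡ 394^2 = 155236 ≡ 331
78^16 ≡ 331^2 = 109561 ≡ 5
78^32 ≡ 5^2 = 25
51 = 32 + 16 + 2 + 1, so 78^51 ≡ 25·5·247·78 ≡ 263 (mod 449)

263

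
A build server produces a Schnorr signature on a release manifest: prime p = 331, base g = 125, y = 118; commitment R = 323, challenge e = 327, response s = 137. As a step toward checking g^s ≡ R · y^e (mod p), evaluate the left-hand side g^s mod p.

125^137 mod 331 = 102

102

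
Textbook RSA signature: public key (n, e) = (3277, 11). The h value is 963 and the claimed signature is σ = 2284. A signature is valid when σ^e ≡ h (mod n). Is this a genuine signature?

σ^11 mod 3277 = 963
963 = h, so the signature checks out.

genuine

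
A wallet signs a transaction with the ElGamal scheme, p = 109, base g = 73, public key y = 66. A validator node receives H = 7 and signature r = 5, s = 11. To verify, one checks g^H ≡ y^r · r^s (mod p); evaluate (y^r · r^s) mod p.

78

Squares mod 109: 66^1≡66, 66^2≡105, 66^4≡16
5 = 4 + 1, so 66^5 ≡ 16·66 ≡ 75 (mod 109)
Squares mod 109: 5^1≡5, 5^2≡25, 5^4≡80, 5^8≡78
11 = 8 + 2 + 1, so 5^11 ≡ 78·25·5 ≡ 49 (mod 109)
y^r · r^s ≡ 75·49 = 3675 ≡ 78 (mod 109)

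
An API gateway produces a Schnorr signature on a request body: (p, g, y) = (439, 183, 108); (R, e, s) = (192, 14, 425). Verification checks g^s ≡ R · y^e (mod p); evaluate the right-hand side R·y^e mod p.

108^2 = 11664 ≡ 250
108^4 ≡ 250^2 = 62500 ≡ 162
108^8 ≡ 162^2 = 26244 ≡ 343
14 = 8 + 4 + 2, so 108^14 ≡ 343·162·250 ≡ 223 (mod 439)
R · y^e ≡ 192·223 = 42816 ≡ 233 (mod 439)

233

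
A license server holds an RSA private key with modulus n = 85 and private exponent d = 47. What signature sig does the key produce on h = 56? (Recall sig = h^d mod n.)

h^47 mod 85 = 41

41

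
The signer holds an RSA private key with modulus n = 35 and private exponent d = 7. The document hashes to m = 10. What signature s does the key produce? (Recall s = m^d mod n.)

10

m^2 ≡ 10^2 = 100 ≡ 30
m^4 ≡ 30^2 = 900 ≡ 25
7 = 4 + 2 + 1, so m^7 ≡ 25·30·10 ≡ 10 (mod 35)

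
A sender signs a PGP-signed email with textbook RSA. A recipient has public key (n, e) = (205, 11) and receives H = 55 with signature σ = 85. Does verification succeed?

Squares mod 205: σ^1≡85, σ^2≡50, σ^4≡40, σ^8≡165
11 = 8 + 2 + 1, so σ^11 ≡ 165·50·85 ≡ 150 (mod 205)
σ^11 mod 205 = 150, but H = 55.

fails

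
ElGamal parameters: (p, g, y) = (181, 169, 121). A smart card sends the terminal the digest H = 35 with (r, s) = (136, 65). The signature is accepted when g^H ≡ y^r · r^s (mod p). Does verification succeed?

Left side g^H mod p:
169^35 mod 181 = 65
Right side y^r · r^s mod p:
121^136 mod 181 = 121
136^65 mod 181 = 116
121·116 = 14036 ≡ 99 (mod 181)
65 ≠ 99, so verification fails.

fails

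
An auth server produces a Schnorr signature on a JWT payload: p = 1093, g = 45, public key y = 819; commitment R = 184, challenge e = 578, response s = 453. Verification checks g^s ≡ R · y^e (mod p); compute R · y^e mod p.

1091

819^2 = 670761 ≡ 752
819^4 ≡ 752^2 = 565504 ≡ 423
819^8 ≡ 423^2 = 178929 ≡ 770
819^16 ≡ 770^2 = 592900 ≡ 494
819^32 ≡ 494^2 = 244036 ≡ 297
819^64 ≡ 297^2 = 88209 ≡ 769
819^128 ≡ 769^2 = 591361 ≡ 48
819^256 ≡ 48^2 = 2304 ≡ 118
819^512 ≡ 118^2 = 13924 ≡ 808
578 = 512 + 64 + 2, so 819^578 ≡ 808·769·752 ≡ 297 (mod 1093)
R · y^e ≡ 184·297 = 54648 ≡ 1091 (mod 1093)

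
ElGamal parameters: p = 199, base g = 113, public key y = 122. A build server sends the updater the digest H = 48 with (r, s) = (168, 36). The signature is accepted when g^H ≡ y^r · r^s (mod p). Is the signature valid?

invalid

Left side g^H mod p:
113^2 = 12769 ≡ 33
113^4 ≡ 33^2 = 1089 ≡ 94
113^8 ≡ 94^2 = 8836 ≡ 80
113^16 ≡ 80^2 = 6400 ≡ 32
113^32 ≡ 32^2 = 1024 ≡ 29
48 = 32 + 16, so 113^48 ≡ 29·32 ≡ 132 (mod 199)
Right side y^r · r^s mod p:
122^2 = 14884 ≡ 158
122^4 ≡ 158^2 = 24964 ≡ 89
122^8 ≡ 89^2 = 7921 ≡ 160
122^16 ≡ 160^2 = 25600 ≡ 128
122^32 ≡ 128^2 = 16384 ≡ 66
122^64 ≡ 66^2 = 4356 ≡ 177
122^128 ≡ 177^2 = 31329 ≡ 86
168 = 128 + 32 + 8, so 122^168 ≡ 86·66·160 ≡ 123 (mod 199)
168^2 = 28224 ≡ 165
168^4 ≡ 165^2 = 27225 ≡ 161
168^8 ≡ 161^2 = 25921 ≡ 51
168^16 ≡ 51^2 = 2601 ≡ 14
168^32 ≡ 14^2 = 196
36 = 32 + 4, so 168^36 ≡ 196·161 ≡ 114 (mod 199)
123·114 = 14022 ≡ 92 (mod 199)
132 ≠ 92, so verification fails.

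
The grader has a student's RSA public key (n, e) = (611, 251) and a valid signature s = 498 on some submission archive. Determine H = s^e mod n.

166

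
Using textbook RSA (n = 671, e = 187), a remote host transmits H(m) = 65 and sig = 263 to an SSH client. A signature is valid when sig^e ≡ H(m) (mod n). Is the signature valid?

valid

sig^2 ≡ 263^2 = 69169 ≡ 56
sig^4 ≡ 56^2 = 3136 ≡ 452
sig^8 ≡ 452^2 = 204304 ≡ 320
sig^16 ≡ 320^2 = 102400 ≡ 408
sig^32 ≡ 408^2 = 166464 ≡ 56
sig^64 ≡ 56^2 = 3136 ≡ 452
sig^128 ≡ 452^2 = 204304 ≡ 320
187 = 128 + 32 + 16 + 8 + 2 + 1, so sig^187 ≡ 320·56·408·320·56·263 ≡ 65 (mod 671)
65 = H(m), so the signature checks out.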